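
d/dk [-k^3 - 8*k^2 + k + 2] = -3*k^2 - 16*k + 1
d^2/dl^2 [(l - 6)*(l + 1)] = 2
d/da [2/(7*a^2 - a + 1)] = 2*(1 - 14*a)/(7*a^2 - a + 1)^2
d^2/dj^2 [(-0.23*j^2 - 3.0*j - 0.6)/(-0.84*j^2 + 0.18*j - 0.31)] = (4.303152*j^3 + 2.180808*j^2 - 5.23152*j + 0.105406)/(0.592704*j^6 - 0.381024*j^5 + 0.737856*j^4 - 0.287064*j^3 + 0.272304*j^2 - 0.051894*j + 0.029791)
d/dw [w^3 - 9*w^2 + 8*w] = 3*w^2 - 18*w + 8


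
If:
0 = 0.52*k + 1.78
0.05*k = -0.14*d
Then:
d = 1.22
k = -3.42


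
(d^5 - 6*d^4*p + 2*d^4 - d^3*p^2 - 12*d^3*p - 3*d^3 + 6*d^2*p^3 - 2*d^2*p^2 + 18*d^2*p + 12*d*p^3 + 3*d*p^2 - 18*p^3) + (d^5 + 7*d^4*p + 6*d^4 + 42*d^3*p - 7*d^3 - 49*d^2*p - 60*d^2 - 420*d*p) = 2*d^5 + d^4*p + 8*d^4 - d^3*p^2 + 30*d^3*p - 10*d^3 + 6*d^2*p^3 - 2*d^2*p^2 - 31*d^2*p - 60*d^2 + 12*d*p^3 + 3*d*p^2 - 420*d*p - 18*p^3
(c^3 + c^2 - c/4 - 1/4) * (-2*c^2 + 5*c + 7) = -2*c^5 + 3*c^4 + 25*c^3/2 + 25*c^2/4 - 3*c - 7/4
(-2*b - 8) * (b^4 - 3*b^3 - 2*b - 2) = -2*b^5 - 2*b^4 + 24*b^3 + 4*b^2 + 20*b + 16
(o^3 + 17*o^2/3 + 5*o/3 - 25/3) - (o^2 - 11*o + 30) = o^3 + 14*o^2/3 + 38*o/3 - 115/3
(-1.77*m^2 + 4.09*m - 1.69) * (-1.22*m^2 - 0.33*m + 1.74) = 2.1594*m^4 - 4.4057*m^3 - 2.3677*m^2 + 7.6743*m - 2.9406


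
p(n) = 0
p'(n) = 0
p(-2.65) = 0.00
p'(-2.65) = 0.00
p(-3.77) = 0.00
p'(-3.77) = 0.00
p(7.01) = 0.00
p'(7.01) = 0.00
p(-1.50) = 0.00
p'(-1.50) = 0.00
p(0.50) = 0.00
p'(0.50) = 0.00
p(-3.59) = 0.00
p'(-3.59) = 0.00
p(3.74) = 0.00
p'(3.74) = 0.00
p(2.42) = 0.00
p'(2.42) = 0.00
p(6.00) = 0.00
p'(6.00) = 0.00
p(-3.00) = 0.00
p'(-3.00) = 0.00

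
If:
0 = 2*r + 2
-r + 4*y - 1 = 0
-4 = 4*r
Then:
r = -1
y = 0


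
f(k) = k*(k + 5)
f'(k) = 2*k + 5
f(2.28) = 16.60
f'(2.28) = 9.56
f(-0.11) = -0.54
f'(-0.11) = 4.78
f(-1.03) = -4.09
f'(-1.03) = 2.94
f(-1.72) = -5.64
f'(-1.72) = 1.56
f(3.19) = 26.13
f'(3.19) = 11.38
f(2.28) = 16.60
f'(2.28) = 9.56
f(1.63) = 10.81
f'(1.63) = 8.26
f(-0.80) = -3.36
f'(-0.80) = 3.40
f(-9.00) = 36.00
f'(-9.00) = -13.00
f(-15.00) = 150.00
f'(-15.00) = -25.00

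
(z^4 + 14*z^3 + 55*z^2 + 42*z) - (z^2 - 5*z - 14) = z^4 + 14*z^3 + 54*z^2 + 47*z + 14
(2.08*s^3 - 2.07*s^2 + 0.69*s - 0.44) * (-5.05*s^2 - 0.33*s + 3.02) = -10.504*s^5 + 9.7671*s^4 + 3.4802*s^3 - 4.2571*s^2 + 2.229*s - 1.3288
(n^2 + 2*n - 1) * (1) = n^2 + 2*n - 1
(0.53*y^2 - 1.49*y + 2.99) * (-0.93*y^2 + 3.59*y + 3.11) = -0.4929*y^4 + 3.2884*y^3 - 6.4815*y^2 + 6.1002*y + 9.2989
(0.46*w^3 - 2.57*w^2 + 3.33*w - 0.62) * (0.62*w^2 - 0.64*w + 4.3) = 0.2852*w^5 - 1.8878*w^4 + 5.6874*w^3 - 13.5666*w^2 + 14.7158*w - 2.666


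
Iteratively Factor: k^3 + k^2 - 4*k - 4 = (k + 2)*(k^2 - k - 2) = (k + 1)*(k + 2)*(k - 2)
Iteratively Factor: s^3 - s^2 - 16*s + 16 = (s + 4)*(s^2 - 5*s + 4) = (s - 1)*(s + 4)*(s - 4)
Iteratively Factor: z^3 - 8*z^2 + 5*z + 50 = (z - 5)*(z^2 - 3*z - 10) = (z - 5)^2*(z + 2)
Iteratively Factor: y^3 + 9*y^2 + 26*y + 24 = (y + 3)*(y^2 + 6*y + 8) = (y + 2)*(y + 3)*(y + 4)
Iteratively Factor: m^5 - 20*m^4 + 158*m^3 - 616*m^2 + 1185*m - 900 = (m - 5)*(m^4 - 15*m^3 + 83*m^2 - 201*m + 180) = (m - 5)*(m - 3)*(m^3 - 12*m^2 + 47*m - 60) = (m - 5)*(m - 3)^2*(m^2 - 9*m + 20) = (m - 5)^2*(m - 3)^2*(m - 4)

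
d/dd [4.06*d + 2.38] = 4.06000000000000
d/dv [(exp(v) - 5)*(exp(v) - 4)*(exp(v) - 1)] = (3*exp(2*v) - 20*exp(v) + 29)*exp(v)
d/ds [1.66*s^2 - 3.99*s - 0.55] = 3.32*s - 3.99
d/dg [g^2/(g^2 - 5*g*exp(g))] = 5*(g - 1)*exp(g)/(g - 5*exp(g))^2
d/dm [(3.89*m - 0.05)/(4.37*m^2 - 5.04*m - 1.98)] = (-16.9993*m^2 + 0.437000000000001*m - 7.9542)/(19.0969*m^4 - 44.0496*m^3 + 8.0964*m^2 + 19.9584*m + 3.9204)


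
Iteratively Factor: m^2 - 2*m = (m)*(m - 2)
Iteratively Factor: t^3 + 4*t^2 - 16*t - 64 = (t + 4)*(t^2 - 16) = (t + 4)^2*(t - 4)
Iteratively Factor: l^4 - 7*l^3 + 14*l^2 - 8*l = (l - 2)*(l^3 - 5*l^2 + 4*l) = (l - 4)*(l - 2)*(l^2 - l) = l*(l - 4)*(l - 2)*(l - 1)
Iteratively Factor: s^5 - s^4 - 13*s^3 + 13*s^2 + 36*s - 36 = (s + 3)*(s^4 - 4*s^3 - s^2 + 16*s - 12) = (s - 2)*(s + 3)*(s^3 - 2*s^2 - 5*s + 6) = (s - 2)*(s - 1)*(s + 3)*(s^2 - s - 6) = (s - 3)*(s - 2)*(s - 1)*(s + 3)*(s + 2)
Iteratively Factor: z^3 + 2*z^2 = (z)*(z^2 + 2*z) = z^2*(z + 2)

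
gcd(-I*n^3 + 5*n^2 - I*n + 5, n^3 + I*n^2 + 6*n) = 1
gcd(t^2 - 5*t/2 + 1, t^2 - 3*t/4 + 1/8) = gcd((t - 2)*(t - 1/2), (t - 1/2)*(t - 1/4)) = t - 1/2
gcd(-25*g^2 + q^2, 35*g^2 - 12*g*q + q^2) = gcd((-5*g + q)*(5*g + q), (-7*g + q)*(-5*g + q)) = -5*g + q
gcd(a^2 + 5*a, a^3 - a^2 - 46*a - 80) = a + 5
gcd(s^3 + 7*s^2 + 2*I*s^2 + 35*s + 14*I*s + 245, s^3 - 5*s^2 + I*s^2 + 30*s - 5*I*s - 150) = s - 5*I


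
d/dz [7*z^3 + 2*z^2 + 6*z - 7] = 21*z^2 + 4*z + 6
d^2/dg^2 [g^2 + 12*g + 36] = 2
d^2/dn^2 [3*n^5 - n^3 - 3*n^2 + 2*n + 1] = 60*n^3 - 6*n - 6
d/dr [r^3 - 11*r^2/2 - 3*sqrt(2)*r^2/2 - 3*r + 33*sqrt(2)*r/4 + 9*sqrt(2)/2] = 3*r^2 - 11*r - 3*sqrt(2)*r - 3 + 33*sqrt(2)/4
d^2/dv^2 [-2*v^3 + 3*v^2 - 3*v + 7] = 6 - 12*v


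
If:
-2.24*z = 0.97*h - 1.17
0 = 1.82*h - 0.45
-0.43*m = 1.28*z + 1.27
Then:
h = 0.25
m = -4.19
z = 0.42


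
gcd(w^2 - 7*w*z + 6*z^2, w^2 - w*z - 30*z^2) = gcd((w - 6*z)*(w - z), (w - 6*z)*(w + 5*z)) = -w + 6*z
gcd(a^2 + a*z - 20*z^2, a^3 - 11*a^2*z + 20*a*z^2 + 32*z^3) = -a + 4*z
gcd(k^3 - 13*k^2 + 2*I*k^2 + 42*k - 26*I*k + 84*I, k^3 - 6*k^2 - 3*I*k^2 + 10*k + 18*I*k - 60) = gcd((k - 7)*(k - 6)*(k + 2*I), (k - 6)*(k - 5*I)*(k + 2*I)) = k^2 + k*(-6 + 2*I) - 12*I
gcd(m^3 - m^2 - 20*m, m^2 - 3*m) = m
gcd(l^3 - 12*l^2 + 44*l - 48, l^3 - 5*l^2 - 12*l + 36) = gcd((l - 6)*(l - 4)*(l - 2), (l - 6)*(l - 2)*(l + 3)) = l^2 - 8*l + 12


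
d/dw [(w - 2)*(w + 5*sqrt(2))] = 2*w - 2 + 5*sqrt(2)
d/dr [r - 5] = 1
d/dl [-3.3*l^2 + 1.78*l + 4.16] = 1.78 - 6.6*l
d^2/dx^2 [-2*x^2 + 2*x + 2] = -4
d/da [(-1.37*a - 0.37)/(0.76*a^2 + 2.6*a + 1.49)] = (1.0412*a^2 + 0.5624*a - 1.0793)/(0.5776*a^4 + 3.952*a^3 + 9.0248*a^2 + 7.748*a + 2.2201)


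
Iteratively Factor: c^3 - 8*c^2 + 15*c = (c)*(c^2 - 8*c + 15) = c*(c - 5)*(c - 3)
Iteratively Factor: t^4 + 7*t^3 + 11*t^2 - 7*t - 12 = (t + 3)*(t^3 + 4*t^2 - t - 4) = (t + 3)*(t + 4)*(t^2 - 1) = (t - 1)*(t + 3)*(t + 4)*(t + 1)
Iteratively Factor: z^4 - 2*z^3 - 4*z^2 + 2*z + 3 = (z + 1)*(z^3 - 3*z^2 - z + 3) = (z - 1)*(z + 1)*(z^2 - 2*z - 3) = (z - 3)*(z - 1)*(z + 1)*(z + 1)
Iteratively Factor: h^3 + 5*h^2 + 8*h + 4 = (h + 1)*(h^2 + 4*h + 4) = (h + 1)*(h + 2)*(h + 2)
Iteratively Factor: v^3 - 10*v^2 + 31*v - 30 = (v - 5)*(v^2 - 5*v + 6) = (v - 5)*(v - 2)*(v - 3)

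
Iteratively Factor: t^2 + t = (t)*(t + 1)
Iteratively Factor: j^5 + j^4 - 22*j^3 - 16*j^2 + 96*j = (j + 3)*(j^4 - 2*j^3 - 16*j^2 + 32*j) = (j - 4)*(j + 3)*(j^3 + 2*j^2 - 8*j) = (j - 4)*(j - 2)*(j + 3)*(j^2 + 4*j) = j*(j - 4)*(j - 2)*(j + 3)*(j + 4)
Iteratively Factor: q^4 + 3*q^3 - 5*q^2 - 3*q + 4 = (q - 1)*(q^3 + 4*q^2 - q - 4) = (q - 1)*(q + 1)*(q^2 + 3*q - 4) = (q - 1)*(q + 1)*(q + 4)*(q - 1)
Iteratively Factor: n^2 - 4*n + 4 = (n - 2)*(n - 2)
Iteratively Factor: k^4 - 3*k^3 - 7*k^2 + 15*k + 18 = (k - 3)*(k^3 - 7*k - 6) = (k - 3)*(k + 2)*(k^2 - 2*k - 3) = (k - 3)^2*(k + 2)*(k + 1)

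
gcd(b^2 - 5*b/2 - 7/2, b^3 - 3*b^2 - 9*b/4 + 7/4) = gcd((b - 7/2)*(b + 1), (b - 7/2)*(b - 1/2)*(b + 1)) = b^2 - 5*b/2 - 7/2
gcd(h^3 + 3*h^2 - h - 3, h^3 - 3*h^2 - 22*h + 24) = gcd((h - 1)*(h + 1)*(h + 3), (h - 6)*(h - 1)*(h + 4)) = h - 1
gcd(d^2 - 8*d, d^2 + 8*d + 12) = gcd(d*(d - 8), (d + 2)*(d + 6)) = 1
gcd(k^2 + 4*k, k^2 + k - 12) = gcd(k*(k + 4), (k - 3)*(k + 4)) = k + 4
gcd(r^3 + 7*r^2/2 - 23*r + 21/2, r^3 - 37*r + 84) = r^2 + 4*r - 21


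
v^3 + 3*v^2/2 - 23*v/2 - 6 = (v - 3)*(v + 1/2)*(v + 4)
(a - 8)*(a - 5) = a^2 - 13*a + 40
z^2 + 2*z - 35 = (z - 5)*(z + 7)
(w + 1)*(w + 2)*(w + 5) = w^3 + 8*w^2 + 17*w + 10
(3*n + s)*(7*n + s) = 21*n^2 + 10*n*s + s^2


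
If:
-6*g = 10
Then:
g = -5/3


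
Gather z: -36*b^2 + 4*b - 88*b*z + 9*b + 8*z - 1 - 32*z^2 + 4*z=-36*b^2 + 13*b - 32*z^2 + z*(12 - 88*b) - 1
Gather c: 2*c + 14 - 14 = 2*c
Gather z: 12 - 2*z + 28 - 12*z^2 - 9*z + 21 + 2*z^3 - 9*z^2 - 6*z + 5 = 2*z^3 - 21*z^2 - 17*z + 66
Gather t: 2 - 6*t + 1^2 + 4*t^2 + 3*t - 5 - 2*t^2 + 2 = 2*t^2 - 3*t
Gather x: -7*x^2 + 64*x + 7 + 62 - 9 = -7*x^2 + 64*x + 60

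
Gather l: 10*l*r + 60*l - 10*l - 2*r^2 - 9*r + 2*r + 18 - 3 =l*(10*r + 50) - 2*r^2 - 7*r + 15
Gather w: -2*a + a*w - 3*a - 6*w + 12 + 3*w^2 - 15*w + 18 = -5*a + 3*w^2 + w*(a - 21) + 30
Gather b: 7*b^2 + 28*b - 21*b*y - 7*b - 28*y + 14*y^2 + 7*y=7*b^2 + b*(21 - 21*y) + 14*y^2 - 21*y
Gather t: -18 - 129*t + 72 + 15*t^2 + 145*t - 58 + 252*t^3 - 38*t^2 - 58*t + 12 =252*t^3 - 23*t^2 - 42*t + 8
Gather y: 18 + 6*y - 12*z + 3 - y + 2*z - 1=5*y - 10*z + 20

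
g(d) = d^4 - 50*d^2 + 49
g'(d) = 4*d^3 - 100*d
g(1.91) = -120.10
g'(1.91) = -163.13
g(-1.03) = -2.92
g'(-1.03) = 98.63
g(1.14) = -14.29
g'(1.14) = -108.07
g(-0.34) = 43.23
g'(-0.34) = 33.84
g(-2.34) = -194.80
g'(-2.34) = 182.75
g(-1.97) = -129.98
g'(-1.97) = 166.42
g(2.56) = -235.73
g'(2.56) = -188.89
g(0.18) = 47.38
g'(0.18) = -17.98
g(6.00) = -455.00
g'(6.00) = 264.00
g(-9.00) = 2560.00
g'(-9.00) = -2016.00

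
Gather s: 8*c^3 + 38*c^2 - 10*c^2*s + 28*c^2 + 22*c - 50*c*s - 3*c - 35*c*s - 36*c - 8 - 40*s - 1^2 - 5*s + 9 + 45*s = 8*c^3 + 66*c^2 - 17*c + s*(-10*c^2 - 85*c)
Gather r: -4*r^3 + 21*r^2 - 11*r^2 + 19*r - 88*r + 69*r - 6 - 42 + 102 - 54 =-4*r^3 + 10*r^2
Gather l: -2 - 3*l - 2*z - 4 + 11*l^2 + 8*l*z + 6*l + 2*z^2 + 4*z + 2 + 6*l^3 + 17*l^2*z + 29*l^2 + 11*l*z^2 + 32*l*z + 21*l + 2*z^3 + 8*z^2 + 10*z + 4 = 6*l^3 + l^2*(17*z + 40) + l*(11*z^2 + 40*z + 24) + 2*z^3 + 10*z^2 + 12*z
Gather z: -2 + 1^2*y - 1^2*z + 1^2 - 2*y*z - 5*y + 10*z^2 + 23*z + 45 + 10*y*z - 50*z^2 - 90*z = -4*y - 40*z^2 + z*(8*y - 68) + 44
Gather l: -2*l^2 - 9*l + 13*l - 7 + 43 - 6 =-2*l^2 + 4*l + 30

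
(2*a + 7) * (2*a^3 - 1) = 4*a^4 + 14*a^3 - 2*a - 7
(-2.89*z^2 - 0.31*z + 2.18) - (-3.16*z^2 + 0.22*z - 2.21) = 0.27*z^2 - 0.53*z + 4.39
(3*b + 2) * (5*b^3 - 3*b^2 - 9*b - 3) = 15*b^4 + b^3 - 33*b^2 - 27*b - 6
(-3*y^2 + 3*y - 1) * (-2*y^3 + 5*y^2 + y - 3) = 6*y^5 - 21*y^4 + 14*y^3 + 7*y^2 - 10*y + 3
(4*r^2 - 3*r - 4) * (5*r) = 20*r^3 - 15*r^2 - 20*r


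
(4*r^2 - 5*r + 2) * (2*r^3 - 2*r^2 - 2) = 8*r^5 - 18*r^4 + 14*r^3 - 12*r^2 + 10*r - 4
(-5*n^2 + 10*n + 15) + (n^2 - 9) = -4*n^2 + 10*n + 6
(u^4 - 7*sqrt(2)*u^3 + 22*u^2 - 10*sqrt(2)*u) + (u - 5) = u^4 - 7*sqrt(2)*u^3 + 22*u^2 - 10*sqrt(2)*u + u - 5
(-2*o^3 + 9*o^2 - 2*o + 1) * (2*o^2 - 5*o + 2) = -4*o^5 + 28*o^4 - 53*o^3 + 30*o^2 - 9*o + 2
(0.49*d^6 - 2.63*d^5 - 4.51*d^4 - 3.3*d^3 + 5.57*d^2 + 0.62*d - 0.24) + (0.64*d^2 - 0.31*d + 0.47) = 0.49*d^6 - 2.63*d^5 - 4.51*d^4 - 3.3*d^3 + 6.21*d^2 + 0.31*d + 0.23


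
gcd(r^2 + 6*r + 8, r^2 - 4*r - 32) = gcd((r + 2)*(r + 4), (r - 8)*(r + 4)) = r + 4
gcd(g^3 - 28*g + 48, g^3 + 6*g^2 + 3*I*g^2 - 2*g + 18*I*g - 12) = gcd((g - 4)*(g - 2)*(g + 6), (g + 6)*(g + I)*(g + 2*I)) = g + 6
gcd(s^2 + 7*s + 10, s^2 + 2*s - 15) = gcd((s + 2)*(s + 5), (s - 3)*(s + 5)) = s + 5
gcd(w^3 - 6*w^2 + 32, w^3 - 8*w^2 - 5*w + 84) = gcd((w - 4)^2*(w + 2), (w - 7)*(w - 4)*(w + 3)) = w - 4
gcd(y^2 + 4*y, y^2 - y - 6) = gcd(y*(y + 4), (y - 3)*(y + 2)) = 1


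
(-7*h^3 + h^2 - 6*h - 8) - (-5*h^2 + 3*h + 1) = -7*h^3 + 6*h^2 - 9*h - 9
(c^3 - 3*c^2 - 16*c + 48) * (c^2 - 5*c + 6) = c^5 - 8*c^4 + 5*c^3 + 110*c^2 - 336*c + 288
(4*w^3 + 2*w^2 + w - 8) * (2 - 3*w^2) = -12*w^5 - 6*w^4 + 5*w^3 + 28*w^2 + 2*w - 16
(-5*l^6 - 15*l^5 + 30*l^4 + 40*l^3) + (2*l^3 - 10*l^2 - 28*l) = -5*l^6 - 15*l^5 + 30*l^4 + 42*l^3 - 10*l^2 - 28*l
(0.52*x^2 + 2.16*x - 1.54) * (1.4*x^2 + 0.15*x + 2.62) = 0.728*x^4 + 3.102*x^3 - 0.4696*x^2 + 5.4282*x - 4.0348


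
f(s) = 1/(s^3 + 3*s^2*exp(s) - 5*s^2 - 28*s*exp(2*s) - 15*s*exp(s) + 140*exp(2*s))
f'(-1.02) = -0.11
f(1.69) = 0.00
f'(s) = (-3*s^2*exp(s) - 3*s^2 + 56*s*exp(2*s) + 9*s*exp(s) + 10*s - 252*exp(2*s) + 15*exp(s))/(s^3 + 3*s^2*exp(s) - 5*s^2 - 28*s*exp(2*s) - 15*s*exp(s) + 140*exp(2*s))^2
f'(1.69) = -0.00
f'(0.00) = -0.01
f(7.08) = -0.00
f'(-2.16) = -0.07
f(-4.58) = -0.01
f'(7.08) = 0.00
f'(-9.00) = 0.00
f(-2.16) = -0.04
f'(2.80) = -0.00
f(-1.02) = 0.04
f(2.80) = 0.00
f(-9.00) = 0.00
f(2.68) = 0.00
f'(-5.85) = -0.00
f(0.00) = 0.01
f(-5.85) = -0.00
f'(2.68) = -0.00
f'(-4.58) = -0.00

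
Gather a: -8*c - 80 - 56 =-8*c - 136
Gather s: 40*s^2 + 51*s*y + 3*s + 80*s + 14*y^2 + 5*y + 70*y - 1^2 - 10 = 40*s^2 + s*(51*y + 83) + 14*y^2 + 75*y - 11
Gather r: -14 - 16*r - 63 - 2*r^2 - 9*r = -2*r^2 - 25*r - 77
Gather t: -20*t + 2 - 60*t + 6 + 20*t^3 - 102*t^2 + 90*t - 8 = 20*t^3 - 102*t^2 + 10*t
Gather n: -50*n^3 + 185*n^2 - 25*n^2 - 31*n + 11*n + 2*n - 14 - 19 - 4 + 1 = -50*n^3 + 160*n^2 - 18*n - 36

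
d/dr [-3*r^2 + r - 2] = 1 - 6*r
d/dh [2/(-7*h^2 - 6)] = 28*h/(7*h^2 + 6)^2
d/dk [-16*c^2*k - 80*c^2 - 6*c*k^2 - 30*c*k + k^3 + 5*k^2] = -16*c^2 - 12*c*k - 30*c + 3*k^2 + 10*k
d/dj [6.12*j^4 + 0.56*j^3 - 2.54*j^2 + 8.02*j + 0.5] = 24.48*j^3 + 1.68*j^2 - 5.08*j + 8.02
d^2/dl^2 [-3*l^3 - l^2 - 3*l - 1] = -18*l - 2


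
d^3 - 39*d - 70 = (d - 7)*(d + 2)*(d + 5)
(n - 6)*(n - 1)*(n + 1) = n^3 - 6*n^2 - n + 6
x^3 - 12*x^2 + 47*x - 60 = (x - 5)*(x - 4)*(x - 3)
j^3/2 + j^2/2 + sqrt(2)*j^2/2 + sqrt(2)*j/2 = j*(j/2 + sqrt(2)/2)*(j + 1)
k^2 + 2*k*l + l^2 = (k + l)^2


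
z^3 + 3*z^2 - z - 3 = (z - 1)*(z + 1)*(z + 3)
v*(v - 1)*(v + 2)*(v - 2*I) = v^4 + v^3 - 2*I*v^3 - 2*v^2 - 2*I*v^2 + 4*I*v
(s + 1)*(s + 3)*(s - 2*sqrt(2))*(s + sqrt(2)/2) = s^4 - 3*sqrt(2)*s^3/2 + 4*s^3 - 6*sqrt(2)*s^2 + s^2 - 8*s - 9*sqrt(2)*s/2 - 6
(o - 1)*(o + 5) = o^2 + 4*o - 5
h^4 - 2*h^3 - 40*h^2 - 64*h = h*(h - 8)*(h + 2)*(h + 4)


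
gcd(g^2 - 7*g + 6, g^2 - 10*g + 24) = g - 6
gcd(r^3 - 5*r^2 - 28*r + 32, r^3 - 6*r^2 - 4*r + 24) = 1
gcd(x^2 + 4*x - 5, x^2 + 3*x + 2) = 1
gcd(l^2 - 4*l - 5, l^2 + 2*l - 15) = 1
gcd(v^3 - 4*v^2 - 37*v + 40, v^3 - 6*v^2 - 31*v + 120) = v^2 - 3*v - 40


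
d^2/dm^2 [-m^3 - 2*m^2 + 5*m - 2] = -6*m - 4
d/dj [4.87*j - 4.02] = 4.87000000000000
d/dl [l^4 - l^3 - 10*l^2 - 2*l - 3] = 4*l^3 - 3*l^2 - 20*l - 2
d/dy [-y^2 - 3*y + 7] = -2*y - 3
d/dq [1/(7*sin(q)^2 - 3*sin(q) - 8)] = (3 - 14*sin(q))*cos(q)/(-7*sin(q)^2 + 3*sin(q) + 8)^2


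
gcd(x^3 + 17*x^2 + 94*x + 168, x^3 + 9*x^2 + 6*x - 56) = x^2 + 11*x + 28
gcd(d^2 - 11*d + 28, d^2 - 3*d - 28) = d - 7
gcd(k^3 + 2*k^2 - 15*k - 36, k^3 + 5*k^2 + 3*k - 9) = k^2 + 6*k + 9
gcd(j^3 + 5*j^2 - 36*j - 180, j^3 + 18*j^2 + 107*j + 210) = j^2 + 11*j + 30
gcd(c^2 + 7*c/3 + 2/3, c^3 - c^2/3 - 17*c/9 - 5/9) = c + 1/3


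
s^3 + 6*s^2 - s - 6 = (s - 1)*(s + 1)*(s + 6)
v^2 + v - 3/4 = (v - 1/2)*(v + 3/2)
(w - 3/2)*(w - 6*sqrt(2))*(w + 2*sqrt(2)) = w^3 - 4*sqrt(2)*w^2 - 3*w^2/2 - 24*w + 6*sqrt(2)*w + 36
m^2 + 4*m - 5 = (m - 1)*(m + 5)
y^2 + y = y*(y + 1)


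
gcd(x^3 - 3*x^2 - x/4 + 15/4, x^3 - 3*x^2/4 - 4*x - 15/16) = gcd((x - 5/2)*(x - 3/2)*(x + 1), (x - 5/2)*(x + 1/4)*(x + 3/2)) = x - 5/2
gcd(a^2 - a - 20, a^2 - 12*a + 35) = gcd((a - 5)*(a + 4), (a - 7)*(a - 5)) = a - 5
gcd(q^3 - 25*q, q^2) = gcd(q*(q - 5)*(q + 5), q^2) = q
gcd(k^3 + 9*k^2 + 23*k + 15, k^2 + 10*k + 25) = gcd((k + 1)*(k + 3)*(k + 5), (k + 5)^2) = k + 5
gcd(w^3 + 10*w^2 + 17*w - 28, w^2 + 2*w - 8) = w + 4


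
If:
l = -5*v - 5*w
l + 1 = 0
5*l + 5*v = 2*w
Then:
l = -1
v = 27/35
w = -4/7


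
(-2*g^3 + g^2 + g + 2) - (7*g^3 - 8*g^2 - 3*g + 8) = -9*g^3 + 9*g^2 + 4*g - 6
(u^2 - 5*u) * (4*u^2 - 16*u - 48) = 4*u^4 - 36*u^3 + 32*u^2 + 240*u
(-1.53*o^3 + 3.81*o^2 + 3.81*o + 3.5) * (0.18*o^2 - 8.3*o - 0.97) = -0.2754*o^5 + 13.3848*o^4 - 29.4531*o^3 - 34.6887*o^2 - 32.7457*o - 3.395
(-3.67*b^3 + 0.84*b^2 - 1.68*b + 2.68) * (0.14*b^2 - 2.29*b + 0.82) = -0.5138*b^5 + 8.5219*b^4 - 5.1682*b^3 + 4.9112*b^2 - 7.5148*b + 2.1976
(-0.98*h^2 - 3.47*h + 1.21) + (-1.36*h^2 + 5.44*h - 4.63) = -2.34*h^2 + 1.97*h - 3.42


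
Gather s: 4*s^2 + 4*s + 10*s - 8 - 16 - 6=4*s^2 + 14*s - 30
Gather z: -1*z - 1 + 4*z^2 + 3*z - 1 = 4*z^2 + 2*z - 2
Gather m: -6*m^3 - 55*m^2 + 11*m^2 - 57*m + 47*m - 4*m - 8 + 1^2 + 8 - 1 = -6*m^3 - 44*m^2 - 14*m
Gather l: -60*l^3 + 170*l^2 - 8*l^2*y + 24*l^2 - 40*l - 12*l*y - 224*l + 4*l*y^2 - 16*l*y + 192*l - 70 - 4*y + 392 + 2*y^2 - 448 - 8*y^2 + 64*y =-60*l^3 + l^2*(194 - 8*y) + l*(4*y^2 - 28*y - 72) - 6*y^2 + 60*y - 126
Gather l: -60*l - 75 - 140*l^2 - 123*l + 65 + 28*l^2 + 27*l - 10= -112*l^2 - 156*l - 20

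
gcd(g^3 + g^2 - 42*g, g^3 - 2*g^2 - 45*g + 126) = g^2 + g - 42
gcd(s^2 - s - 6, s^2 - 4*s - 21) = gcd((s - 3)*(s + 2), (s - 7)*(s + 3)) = 1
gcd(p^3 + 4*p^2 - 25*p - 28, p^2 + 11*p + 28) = p + 7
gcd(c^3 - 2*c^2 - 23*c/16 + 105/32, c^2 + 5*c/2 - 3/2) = 1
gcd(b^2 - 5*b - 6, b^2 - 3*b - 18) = b - 6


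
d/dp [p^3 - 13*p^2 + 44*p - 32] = 3*p^2 - 26*p + 44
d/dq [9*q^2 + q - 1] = 18*q + 1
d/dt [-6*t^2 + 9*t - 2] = 9 - 12*t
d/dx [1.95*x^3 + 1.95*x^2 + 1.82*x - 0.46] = 5.85*x^2 + 3.9*x + 1.82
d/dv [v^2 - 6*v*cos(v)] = 6*v*sin(v) + 2*v - 6*cos(v)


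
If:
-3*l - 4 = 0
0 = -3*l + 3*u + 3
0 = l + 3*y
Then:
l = -4/3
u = -7/3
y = 4/9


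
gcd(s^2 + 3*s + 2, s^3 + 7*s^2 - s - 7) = s + 1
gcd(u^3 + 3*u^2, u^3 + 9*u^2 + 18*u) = u^2 + 3*u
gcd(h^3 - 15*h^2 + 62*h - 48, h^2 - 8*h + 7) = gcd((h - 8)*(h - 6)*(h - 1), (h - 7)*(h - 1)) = h - 1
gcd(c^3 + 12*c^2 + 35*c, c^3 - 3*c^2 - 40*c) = c^2 + 5*c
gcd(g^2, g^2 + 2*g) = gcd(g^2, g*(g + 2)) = g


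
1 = 1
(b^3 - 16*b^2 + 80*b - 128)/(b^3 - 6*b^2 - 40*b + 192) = (b - 4)/(b + 6)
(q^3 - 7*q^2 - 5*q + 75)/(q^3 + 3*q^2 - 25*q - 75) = (q - 5)/(q + 5)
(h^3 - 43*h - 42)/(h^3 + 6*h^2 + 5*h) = (h^2 - h - 42)/(h*(h + 5))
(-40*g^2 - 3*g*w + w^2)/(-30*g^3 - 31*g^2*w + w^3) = (-8*g + w)/(-6*g^2 - 5*g*w + w^2)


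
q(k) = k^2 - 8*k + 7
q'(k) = 2*k - 8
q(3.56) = -8.81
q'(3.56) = -0.88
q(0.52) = 3.11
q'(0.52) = -6.96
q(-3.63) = 49.22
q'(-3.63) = -15.26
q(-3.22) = 43.13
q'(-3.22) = -14.44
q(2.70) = -7.31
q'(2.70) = -2.60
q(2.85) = -7.68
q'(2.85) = -2.30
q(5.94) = -5.24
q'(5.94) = 3.88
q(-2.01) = 27.12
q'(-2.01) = -12.02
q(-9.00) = 160.00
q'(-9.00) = -26.00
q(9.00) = 16.00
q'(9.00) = 10.00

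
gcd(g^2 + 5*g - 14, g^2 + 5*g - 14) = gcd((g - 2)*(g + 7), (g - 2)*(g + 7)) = g^2 + 5*g - 14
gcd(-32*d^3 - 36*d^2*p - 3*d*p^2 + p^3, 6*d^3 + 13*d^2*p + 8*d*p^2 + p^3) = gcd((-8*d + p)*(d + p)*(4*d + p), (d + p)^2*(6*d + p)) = d + p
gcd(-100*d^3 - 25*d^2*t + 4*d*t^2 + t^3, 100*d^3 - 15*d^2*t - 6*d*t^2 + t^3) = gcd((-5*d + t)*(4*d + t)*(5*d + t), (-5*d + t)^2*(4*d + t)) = -20*d^2 - d*t + t^2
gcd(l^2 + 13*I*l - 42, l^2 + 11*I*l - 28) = l + 7*I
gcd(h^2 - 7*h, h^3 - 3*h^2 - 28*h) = h^2 - 7*h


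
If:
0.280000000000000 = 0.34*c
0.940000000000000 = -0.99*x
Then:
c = 0.82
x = -0.95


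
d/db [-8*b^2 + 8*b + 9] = 8 - 16*b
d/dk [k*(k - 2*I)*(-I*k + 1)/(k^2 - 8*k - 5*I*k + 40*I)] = (-I*k^4 + k^3*(-10 + 16*I) + k^2*(128 + 7*I) - 80*I*k + 80)/(k^4 + k^3*(-16 - 10*I) + k^2*(39 + 160*I) + k*(400 - 640*I) - 1600)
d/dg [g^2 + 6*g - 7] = 2*g + 6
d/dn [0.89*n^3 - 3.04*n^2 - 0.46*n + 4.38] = 2.67*n^2 - 6.08*n - 0.46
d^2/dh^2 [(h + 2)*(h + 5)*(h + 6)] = 6*h + 26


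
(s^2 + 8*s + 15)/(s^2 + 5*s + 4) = (s^2 + 8*s + 15)/(s^2 + 5*s + 4)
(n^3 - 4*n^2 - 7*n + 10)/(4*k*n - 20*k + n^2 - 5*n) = (n^2 + n - 2)/(4*k + n)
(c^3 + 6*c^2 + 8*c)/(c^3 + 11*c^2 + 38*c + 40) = c/(c + 5)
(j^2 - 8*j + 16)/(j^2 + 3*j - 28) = (j - 4)/(j + 7)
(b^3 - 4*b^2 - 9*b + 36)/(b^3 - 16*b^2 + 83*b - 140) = (b^2 - 9)/(b^2 - 12*b + 35)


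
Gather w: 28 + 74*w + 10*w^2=10*w^2 + 74*w + 28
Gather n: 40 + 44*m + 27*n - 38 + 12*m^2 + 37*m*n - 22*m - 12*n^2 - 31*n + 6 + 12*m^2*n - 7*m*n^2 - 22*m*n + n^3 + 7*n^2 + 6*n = 12*m^2 + 22*m + n^3 + n^2*(-7*m - 5) + n*(12*m^2 + 15*m + 2) + 8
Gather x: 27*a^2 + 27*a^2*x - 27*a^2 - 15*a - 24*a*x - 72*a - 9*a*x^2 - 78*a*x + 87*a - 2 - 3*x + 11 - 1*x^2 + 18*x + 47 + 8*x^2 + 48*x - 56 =x^2*(7 - 9*a) + x*(27*a^2 - 102*a + 63)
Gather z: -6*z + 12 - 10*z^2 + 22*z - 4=-10*z^2 + 16*z + 8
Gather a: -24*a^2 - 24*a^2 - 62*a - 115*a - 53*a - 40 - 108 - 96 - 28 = -48*a^2 - 230*a - 272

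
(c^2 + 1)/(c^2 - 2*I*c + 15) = (c^2 + 1)/(c^2 - 2*I*c + 15)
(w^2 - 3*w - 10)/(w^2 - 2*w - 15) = (w + 2)/(w + 3)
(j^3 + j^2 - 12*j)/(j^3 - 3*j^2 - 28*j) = (j - 3)/(j - 7)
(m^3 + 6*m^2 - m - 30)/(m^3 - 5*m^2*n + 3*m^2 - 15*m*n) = (m^2 + 3*m - 10)/(m*(m - 5*n))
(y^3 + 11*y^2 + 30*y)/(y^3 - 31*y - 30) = y*(y + 6)/(y^2 - 5*y - 6)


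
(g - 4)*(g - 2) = g^2 - 6*g + 8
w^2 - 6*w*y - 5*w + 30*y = (w - 5)*(w - 6*y)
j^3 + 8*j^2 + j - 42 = (j - 2)*(j + 3)*(j + 7)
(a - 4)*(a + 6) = a^2 + 2*a - 24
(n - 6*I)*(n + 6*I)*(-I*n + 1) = -I*n^3 + n^2 - 36*I*n + 36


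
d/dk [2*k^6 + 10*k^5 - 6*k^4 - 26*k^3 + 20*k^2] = 2*k*(6*k^4 + 25*k^3 - 12*k^2 - 39*k + 20)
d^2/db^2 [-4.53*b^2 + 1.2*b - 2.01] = -9.06000000000000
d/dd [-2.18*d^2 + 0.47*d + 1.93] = 0.47 - 4.36*d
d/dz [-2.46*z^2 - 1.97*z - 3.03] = -4.92*z - 1.97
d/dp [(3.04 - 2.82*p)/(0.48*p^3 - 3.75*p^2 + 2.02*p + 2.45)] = (2.7072*p^3 - 14.9526*p^2 + 22.8*p - 13.0498)/(0.2304*p^6 - 3.6*p^5 + 16.0017*p^4 - 12.798*p^3 - 14.2946*p^2 + 9.898*p + 6.0025)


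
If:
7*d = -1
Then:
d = -1/7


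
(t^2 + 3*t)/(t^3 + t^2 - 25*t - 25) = t*(t + 3)/(t^3 + t^2 - 25*t - 25)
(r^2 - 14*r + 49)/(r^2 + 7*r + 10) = (r^2 - 14*r + 49)/(r^2 + 7*r + 10)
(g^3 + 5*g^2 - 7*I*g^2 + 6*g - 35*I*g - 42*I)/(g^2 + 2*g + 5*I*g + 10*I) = (g^2 + g*(3 - 7*I) - 21*I)/(g + 5*I)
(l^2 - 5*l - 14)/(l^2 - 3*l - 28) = (l + 2)/(l + 4)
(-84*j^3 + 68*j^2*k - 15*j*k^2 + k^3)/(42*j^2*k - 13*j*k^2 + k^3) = (-2*j + k)/k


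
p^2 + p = p*(p + 1)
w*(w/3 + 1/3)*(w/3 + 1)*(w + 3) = w^4/9 + 7*w^3/9 + 5*w^2/3 + w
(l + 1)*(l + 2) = l^2 + 3*l + 2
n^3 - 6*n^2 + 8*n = n*(n - 4)*(n - 2)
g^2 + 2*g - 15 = (g - 3)*(g + 5)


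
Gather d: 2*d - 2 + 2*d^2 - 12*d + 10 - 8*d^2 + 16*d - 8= -6*d^2 + 6*d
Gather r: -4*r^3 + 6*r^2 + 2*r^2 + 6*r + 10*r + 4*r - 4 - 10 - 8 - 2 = -4*r^3 + 8*r^2 + 20*r - 24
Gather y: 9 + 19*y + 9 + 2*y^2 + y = 2*y^2 + 20*y + 18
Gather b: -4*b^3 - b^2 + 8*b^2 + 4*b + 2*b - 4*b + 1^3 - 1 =-4*b^3 + 7*b^2 + 2*b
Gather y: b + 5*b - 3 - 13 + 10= 6*b - 6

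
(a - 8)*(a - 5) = a^2 - 13*a + 40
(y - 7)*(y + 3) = y^2 - 4*y - 21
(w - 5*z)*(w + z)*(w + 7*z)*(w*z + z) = w^4*z + 3*w^3*z^2 + w^3*z - 33*w^2*z^3 + 3*w^2*z^2 - 35*w*z^4 - 33*w*z^3 - 35*z^4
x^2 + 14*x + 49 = (x + 7)^2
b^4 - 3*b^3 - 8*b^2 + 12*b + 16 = (b - 4)*(b - 2)*(b + 1)*(b + 2)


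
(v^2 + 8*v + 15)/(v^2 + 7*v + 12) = (v + 5)/(v + 4)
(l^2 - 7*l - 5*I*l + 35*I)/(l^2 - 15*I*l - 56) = (-l^2 + 7*l + 5*I*l - 35*I)/(-l^2 + 15*I*l + 56)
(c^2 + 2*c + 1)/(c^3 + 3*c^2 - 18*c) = (c^2 + 2*c + 1)/(c*(c^2 + 3*c - 18))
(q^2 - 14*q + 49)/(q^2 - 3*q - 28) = (q - 7)/(q + 4)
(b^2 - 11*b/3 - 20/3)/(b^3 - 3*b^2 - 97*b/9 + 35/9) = 3*(3*b + 4)/(9*b^2 + 18*b - 7)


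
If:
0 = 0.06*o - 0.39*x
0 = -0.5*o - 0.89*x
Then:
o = 0.00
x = 0.00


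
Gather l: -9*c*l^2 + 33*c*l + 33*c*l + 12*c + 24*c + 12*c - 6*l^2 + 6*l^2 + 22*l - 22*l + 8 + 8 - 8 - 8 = -9*c*l^2 + 66*c*l + 48*c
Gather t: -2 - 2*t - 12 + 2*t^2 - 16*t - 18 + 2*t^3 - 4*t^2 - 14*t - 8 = 2*t^3 - 2*t^2 - 32*t - 40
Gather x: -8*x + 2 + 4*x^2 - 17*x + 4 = 4*x^2 - 25*x + 6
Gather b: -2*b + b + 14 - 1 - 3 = 10 - b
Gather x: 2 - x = 2 - x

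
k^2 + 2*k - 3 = (k - 1)*(k + 3)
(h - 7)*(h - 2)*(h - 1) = h^3 - 10*h^2 + 23*h - 14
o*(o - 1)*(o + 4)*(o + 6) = o^4 + 9*o^3 + 14*o^2 - 24*o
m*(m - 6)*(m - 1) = m^3 - 7*m^2 + 6*m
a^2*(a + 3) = a^3 + 3*a^2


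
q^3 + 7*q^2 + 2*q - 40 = (q - 2)*(q + 4)*(q + 5)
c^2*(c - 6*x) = c^3 - 6*c^2*x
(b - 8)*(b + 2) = b^2 - 6*b - 16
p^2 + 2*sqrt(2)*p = p*(p + 2*sqrt(2))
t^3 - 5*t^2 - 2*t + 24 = (t - 4)*(t - 3)*(t + 2)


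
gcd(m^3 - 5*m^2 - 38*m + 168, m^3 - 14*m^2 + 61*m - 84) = m^2 - 11*m + 28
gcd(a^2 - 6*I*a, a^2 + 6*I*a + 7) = 1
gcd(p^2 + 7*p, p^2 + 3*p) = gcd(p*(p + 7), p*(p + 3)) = p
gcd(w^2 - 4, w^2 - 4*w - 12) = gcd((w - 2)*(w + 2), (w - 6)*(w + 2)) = w + 2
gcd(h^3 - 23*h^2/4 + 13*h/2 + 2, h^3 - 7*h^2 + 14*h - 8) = h^2 - 6*h + 8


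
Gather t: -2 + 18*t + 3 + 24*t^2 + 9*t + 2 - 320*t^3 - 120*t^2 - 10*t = -320*t^3 - 96*t^2 + 17*t + 3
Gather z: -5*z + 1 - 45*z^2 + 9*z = -45*z^2 + 4*z + 1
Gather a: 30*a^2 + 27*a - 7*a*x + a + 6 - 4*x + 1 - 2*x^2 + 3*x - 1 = 30*a^2 + a*(28 - 7*x) - 2*x^2 - x + 6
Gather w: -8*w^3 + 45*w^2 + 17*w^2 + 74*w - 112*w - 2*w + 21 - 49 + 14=-8*w^3 + 62*w^2 - 40*w - 14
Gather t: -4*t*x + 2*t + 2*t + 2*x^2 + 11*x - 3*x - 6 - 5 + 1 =t*(4 - 4*x) + 2*x^2 + 8*x - 10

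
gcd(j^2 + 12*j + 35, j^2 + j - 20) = j + 5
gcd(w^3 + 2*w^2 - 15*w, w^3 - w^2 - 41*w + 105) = w - 3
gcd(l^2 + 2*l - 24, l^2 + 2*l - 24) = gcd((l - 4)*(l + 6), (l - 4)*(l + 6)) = l^2 + 2*l - 24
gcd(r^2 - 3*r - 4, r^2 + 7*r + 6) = r + 1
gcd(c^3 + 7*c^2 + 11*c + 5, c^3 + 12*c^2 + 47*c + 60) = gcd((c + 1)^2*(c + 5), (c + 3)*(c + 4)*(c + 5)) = c + 5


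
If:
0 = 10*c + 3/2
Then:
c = -3/20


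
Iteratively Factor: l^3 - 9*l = (l + 3)*(l^2 - 3*l) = l*(l + 3)*(l - 3)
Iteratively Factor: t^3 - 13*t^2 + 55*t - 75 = (t - 5)*(t^2 - 8*t + 15) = (t - 5)^2*(t - 3)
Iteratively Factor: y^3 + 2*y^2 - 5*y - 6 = (y - 2)*(y^2 + 4*y + 3) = (y - 2)*(y + 3)*(y + 1)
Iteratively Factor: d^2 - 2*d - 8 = (d + 2)*(d - 4)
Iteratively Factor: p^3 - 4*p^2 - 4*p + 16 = (p - 4)*(p^2 - 4) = (p - 4)*(p - 2)*(p + 2)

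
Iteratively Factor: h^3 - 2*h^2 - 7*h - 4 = (h - 4)*(h^2 + 2*h + 1) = (h - 4)*(h + 1)*(h + 1)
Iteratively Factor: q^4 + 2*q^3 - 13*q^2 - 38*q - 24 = (q - 4)*(q^3 + 6*q^2 + 11*q + 6) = (q - 4)*(q + 2)*(q^2 + 4*q + 3) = (q - 4)*(q + 2)*(q + 3)*(q + 1)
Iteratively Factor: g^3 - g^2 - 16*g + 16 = (g - 1)*(g^2 - 16) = (g - 1)*(g + 4)*(g - 4)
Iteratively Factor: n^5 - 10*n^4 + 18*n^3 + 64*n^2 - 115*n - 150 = (n - 5)*(n^4 - 5*n^3 - 7*n^2 + 29*n + 30) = (n - 5)*(n + 1)*(n^3 - 6*n^2 - n + 30) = (n - 5)^2*(n + 1)*(n^2 - n - 6) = (n - 5)^2*(n + 1)*(n + 2)*(n - 3)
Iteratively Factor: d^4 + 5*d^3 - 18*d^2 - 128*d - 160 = (d + 4)*(d^3 + d^2 - 22*d - 40) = (d + 2)*(d + 4)*(d^2 - d - 20) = (d - 5)*(d + 2)*(d + 4)*(d + 4)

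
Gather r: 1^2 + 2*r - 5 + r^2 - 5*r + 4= r^2 - 3*r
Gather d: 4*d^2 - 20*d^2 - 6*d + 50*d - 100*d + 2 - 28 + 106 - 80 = -16*d^2 - 56*d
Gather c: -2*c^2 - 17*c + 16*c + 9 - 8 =-2*c^2 - c + 1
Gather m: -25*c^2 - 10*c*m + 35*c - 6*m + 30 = -25*c^2 + 35*c + m*(-10*c - 6) + 30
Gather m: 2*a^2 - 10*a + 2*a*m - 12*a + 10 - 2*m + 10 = 2*a^2 - 22*a + m*(2*a - 2) + 20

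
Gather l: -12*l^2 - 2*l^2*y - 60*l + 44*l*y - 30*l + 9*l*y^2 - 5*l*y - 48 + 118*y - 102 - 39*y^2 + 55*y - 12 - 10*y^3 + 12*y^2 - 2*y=l^2*(-2*y - 12) + l*(9*y^2 + 39*y - 90) - 10*y^3 - 27*y^2 + 171*y - 162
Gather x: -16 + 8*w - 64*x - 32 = 8*w - 64*x - 48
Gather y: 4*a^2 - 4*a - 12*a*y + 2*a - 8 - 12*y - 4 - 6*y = 4*a^2 - 2*a + y*(-12*a - 18) - 12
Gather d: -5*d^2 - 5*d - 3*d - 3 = -5*d^2 - 8*d - 3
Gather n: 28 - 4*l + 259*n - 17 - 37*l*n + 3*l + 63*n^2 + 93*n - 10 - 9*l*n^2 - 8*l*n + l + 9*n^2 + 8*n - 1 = n^2*(72 - 9*l) + n*(360 - 45*l)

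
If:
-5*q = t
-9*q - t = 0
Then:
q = 0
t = 0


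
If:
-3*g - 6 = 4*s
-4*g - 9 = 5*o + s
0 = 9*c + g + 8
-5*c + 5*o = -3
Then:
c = -86/97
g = -2/97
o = -721/485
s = -144/97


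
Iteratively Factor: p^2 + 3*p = (p)*(p + 3)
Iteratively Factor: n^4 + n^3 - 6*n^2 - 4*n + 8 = (n - 1)*(n^3 + 2*n^2 - 4*n - 8) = (n - 2)*(n - 1)*(n^2 + 4*n + 4) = (n - 2)*(n - 1)*(n + 2)*(n + 2)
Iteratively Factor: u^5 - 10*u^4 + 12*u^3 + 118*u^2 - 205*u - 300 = (u + 3)*(u^4 - 13*u^3 + 51*u^2 - 35*u - 100) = (u - 4)*(u + 3)*(u^3 - 9*u^2 + 15*u + 25) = (u - 5)*(u - 4)*(u + 3)*(u^2 - 4*u - 5) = (u - 5)^2*(u - 4)*(u + 3)*(u + 1)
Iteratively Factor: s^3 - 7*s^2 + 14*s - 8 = (s - 1)*(s^2 - 6*s + 8) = (s - 2)*(s - 1)*(s - 4)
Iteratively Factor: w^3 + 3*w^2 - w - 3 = (w + 1)*(w^2 + 2*w - 3) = (w + 1)*(w + 3)*(w - 1)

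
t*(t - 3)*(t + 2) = t^3 - t^2 - 6*t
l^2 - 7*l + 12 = (l - 4)*(l - 3)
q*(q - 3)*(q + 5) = q^3 + 2*q^2 - 15*q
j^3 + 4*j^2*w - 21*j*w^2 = j*(j - 3*w)*(j + 7*w)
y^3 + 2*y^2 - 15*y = y*(y - 3)*(y + 5)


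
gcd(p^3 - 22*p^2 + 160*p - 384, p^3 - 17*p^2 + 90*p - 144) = p^2 - 14*p + 48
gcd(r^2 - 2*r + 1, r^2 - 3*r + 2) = r - 1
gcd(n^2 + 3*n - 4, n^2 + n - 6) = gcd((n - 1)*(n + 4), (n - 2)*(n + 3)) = 1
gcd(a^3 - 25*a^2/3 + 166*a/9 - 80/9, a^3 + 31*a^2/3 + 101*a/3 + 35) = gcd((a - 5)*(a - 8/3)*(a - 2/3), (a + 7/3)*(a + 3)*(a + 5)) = 1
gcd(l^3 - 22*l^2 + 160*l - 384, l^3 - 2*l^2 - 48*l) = l - 8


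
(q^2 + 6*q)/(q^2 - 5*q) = (q + 6)/(q - 5)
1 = 1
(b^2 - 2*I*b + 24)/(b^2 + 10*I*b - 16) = (b^2 - 2*I*b + 24)/(b^2 + 10*I*b - 16)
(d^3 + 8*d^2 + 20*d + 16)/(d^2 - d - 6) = (d^2 + 6*d + 8)/(d - 3)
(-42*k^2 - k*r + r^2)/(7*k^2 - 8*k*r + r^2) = (6*k + r)/(-k + r)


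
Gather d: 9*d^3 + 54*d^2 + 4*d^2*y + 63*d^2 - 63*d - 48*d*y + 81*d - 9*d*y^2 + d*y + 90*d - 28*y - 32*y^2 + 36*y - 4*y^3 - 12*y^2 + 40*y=9*d^3 + d^2*(4*y + 117) + d*(-9*y^2 - 47*y + 108) - 4*y^3 - 44*y^2 + 48*y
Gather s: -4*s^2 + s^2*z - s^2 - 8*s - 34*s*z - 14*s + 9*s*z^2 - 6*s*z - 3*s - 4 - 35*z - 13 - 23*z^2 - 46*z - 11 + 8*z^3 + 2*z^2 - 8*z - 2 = s^2*(z - 5) + s*(9*z^2 - 40*z - 25) + 8*z^3 - 21*z^2 - 89*z - 30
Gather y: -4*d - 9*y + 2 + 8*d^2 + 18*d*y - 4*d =8*d^2 - 8*d + y*(18*d - 9) + 2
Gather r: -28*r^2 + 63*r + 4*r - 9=-28*r^2 + 67*r - 9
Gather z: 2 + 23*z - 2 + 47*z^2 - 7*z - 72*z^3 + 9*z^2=-72*z^3 + 56*z^2 + 16*z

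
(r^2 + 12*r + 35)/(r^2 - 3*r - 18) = (r^2 + 12*r + 35)/(r^2 - 3*r - 18)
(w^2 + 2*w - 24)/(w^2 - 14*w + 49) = (w^2 + 2*w - 24)/(w^2 - 14*w + 49)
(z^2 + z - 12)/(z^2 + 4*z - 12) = (z^2 + z - 12)/(z^2 + 4*z - 12)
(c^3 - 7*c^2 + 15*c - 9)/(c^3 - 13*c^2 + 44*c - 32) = (c^2 - 6*c + 9)/(c^2 - 12*c + 32)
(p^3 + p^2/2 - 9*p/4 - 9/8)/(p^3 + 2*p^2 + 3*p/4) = (p - 3/2)/p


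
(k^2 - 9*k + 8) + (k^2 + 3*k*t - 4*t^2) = 2*k^2 + 3*k*t - 9*k - 4*t^2 + 8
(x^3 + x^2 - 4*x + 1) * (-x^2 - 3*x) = -x^5 - 4*x^4 + x^3 + 11*x^2 - 3*x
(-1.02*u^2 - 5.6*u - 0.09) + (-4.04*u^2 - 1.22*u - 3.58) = -5.06*u^2 - 6.82*u - 3.67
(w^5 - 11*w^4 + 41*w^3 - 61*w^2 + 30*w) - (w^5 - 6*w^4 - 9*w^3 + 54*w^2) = -5*w^4 + 50*w^3 - 115*w^2 + 30*w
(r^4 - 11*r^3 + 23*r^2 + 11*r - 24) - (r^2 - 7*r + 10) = r^4 - 11*r^3 + 22*r^2 + 18*r - 34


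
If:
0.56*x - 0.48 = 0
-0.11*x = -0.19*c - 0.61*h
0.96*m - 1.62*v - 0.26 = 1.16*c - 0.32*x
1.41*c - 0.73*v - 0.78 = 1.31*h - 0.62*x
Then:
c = 0.401532912533814*v + 0.248099961355146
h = 0.077289707587273 - 0.125067628494139*v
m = 2.17268560264503*v + 0.284906500923183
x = 0.86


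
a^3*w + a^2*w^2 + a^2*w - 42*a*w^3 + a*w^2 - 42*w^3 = (a - 6*w)*(a + 7*w)*(a*w + w)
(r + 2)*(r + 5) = r^2 + 7*r + 10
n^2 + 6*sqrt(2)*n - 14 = (n - sqrt(2))*(n + 7*sqrt(2))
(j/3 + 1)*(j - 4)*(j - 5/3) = j^3/3 - 8*j^2/9 - 31*j/9 + 20/3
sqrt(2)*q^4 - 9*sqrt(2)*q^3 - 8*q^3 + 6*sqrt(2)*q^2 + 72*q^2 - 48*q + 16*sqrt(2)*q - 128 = (q - 8)*(q - 2)*(q - 4*sqrt(2))*(sqrt(2)*q + sqrt(2))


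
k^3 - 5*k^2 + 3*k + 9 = (k - 3)^2*(k + 1)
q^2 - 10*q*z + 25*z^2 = (q - 5*z)^2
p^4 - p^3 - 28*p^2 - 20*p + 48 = (p - 6)*(p - 1)*(p + 2)*(p + 4)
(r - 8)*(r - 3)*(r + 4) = r^3 - 7*r^2 - 20*r + 96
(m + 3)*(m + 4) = m^2 + 7*m + 12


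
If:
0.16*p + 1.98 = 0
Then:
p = -12.38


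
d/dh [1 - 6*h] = -6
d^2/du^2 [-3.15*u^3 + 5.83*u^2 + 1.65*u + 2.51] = 11.66 - 18.9*u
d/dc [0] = 0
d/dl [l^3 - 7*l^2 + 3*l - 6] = 3*l^2 - 14*l + 3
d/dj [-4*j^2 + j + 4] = 1 - 8*j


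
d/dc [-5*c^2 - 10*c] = -10*c - 10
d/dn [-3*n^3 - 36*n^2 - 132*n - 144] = -9*n^2 - 72*n - 132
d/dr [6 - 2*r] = -2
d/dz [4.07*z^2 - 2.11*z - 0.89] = 8.14*z - 2.11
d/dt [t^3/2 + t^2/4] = t*(3*t + 1)/2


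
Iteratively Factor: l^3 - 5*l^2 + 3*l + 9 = (l - 3)*(l^2 - 2*l - 3) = (l - 3)^2*(l + 1)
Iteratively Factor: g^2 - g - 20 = (g - 5)*(g + 4)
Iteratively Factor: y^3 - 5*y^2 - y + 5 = (y - 5)*(y^2 - 1) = (y - 5)*(y + 1)*(y - 1)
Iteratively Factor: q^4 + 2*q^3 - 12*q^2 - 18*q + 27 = (q + 3)*(q^3 - q^2 - 9*q + 9) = (q - 1)*(q + 3)*(q^2 - 9) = (q - 3)*(q - 1)*(q + 3)*(q + 3)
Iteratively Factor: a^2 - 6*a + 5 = (a - 5)*(a - 1)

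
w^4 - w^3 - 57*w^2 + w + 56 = (w - 8)*(w - 1)*(w + 1)*(w + 7)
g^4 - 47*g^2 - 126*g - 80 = (g - 8)*(g + 1)*(g + 2)*(g + 5)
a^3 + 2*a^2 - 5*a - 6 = (a - 2)*(a + 1)*(a + 3)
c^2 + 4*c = c*(c + 4)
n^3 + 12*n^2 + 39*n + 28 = (n + 1)*(n + 4)*(n + 7)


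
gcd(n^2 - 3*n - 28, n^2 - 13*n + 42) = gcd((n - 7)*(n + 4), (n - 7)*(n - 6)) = n - 7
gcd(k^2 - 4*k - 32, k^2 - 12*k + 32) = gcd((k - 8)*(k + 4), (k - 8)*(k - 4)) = k - 8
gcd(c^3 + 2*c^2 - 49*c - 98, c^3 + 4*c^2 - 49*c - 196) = c^2 - 49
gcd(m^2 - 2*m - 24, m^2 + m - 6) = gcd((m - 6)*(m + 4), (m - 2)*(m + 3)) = 1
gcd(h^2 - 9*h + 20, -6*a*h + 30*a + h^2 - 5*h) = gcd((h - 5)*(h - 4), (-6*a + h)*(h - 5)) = h - 5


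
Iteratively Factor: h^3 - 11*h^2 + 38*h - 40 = (h - 4)*(h^2 - 7*h + 10) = (h - 4)*(h - 2)*(h - 5)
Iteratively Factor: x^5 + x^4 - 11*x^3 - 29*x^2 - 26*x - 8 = (x + 1)*(x^4 - 11*x^2 - 18*x - 8) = (x + 1)^2*(x^3 - x^2 - 10*x - 8) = (x + 1)^3*(x^2 - 2*x - 8) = (x - 4)*(x + 1)^3*(x + 2)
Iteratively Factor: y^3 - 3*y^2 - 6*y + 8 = (y - 1)*(y^2 - 2*y - 8) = (y - 1)*(y + 2)*(y - 4)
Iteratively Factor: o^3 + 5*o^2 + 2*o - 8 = (o - 1)*(o^2 + 6*o + 8) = (o - 1)*(o + 2)*(o + 4)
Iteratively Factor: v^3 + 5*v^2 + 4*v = (v)*(v^2 + 5*v + 4) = v*(v + 4)*(v + 1)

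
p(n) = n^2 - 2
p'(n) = 2*n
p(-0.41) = -1.83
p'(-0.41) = -0.82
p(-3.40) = 9.56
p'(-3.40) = -6.80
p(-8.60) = 71.96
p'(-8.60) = -17.20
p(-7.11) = 48.55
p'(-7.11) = -14.22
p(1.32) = -0.26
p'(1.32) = 2.64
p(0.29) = -1.92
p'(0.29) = 0.58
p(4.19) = 15.56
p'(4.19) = 8.38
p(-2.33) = 3.43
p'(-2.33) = -4.66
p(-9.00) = 79.00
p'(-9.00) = -18.00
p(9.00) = 79.00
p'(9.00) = 18.00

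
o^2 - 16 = (o - 4)*(o + 4)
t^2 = t^2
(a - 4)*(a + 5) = a^2 + a - 20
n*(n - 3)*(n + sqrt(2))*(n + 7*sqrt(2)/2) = n^4 - 3*n^3 + 9*sqrt(2)*n^3/2 - 27*sqrt(2)*n^2/2 + 7*n^2 - 21*n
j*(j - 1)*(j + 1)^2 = j^4 + j^3 - j^2 - j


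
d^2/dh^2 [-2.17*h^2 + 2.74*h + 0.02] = -4.34000000000000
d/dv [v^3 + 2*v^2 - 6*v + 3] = 3*v^2 + 4*v - 6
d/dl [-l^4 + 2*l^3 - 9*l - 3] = -4*l^3 + 6*l^2 - 9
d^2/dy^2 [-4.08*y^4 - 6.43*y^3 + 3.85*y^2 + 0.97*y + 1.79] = -48.96*y^2 - 38.58*y + 7.7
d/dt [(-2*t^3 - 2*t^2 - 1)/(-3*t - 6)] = (4*t^3 + 14*t^2 + 8*t - 1)/(3*(t^2 + 4*t + 4))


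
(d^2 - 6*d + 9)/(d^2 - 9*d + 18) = (d - 3)/(d - 6)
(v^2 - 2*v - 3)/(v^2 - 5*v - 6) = (v - 3)/(v - 6)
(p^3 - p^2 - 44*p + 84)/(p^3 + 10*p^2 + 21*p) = (p^2 - 8*p + 12)/(p*(p + 3))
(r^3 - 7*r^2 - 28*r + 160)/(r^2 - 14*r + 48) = (r^2 + r - 20)/(r - 6)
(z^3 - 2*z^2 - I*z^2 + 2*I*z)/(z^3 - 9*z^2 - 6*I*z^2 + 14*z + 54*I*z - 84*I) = z*(z - I)/(z^2 - z*(7 + 6*I) + 42*I)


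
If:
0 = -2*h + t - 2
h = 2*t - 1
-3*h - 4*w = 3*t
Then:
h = -1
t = 0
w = 3/4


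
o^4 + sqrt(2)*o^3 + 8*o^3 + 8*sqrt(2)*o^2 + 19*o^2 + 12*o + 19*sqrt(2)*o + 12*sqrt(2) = (o + 1)*(o + 3)*(o + 4)*(o + sqrt(2))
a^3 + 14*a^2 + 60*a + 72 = (a + 2)*(a + 6)^2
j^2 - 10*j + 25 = (j - 5)^2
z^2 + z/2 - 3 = (z - 3/2)*(z + 2)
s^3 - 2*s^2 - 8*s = s*(s - 4)*(s + 2)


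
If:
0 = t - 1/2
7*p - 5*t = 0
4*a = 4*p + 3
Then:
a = 31/28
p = 5/14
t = 1/2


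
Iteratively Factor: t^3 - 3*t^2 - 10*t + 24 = (t - 4)*(t^2 + t - 6) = (t - 4)*(t - 2)*(t + 3)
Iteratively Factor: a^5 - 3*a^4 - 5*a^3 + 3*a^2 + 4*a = (a)*(a^4 - 3*a^3 - 5*a^2 + 3*a + 4) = a*(a + 1)*(a^3 - 4*a^2 - a + 4) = a*(a - 4)*(a + 1)*(a^2 - 1) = a*(a - 4)*(a - 1)*(a + 1)*(a + 1)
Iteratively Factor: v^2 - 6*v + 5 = (v - 1)*(v - 5)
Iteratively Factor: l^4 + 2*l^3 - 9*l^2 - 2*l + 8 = (l + 4)*(l^3 - 2*l^2 - l + 2) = (l - 1)*(l + 4)*(l^2 - l - 2) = (l - 1)*(l + 1)*(l + 4)*(l - 2)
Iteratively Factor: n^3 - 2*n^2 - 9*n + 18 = (n + 3)*(n^2 - 5*n + 6) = (n - 3)*(n + 3)*(n - 2)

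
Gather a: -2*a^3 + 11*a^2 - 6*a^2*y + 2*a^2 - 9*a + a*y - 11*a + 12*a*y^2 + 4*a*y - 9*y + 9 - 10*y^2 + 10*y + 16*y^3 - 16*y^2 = -2*a^3 + a^2*(13 - 6*y) + a*(12*y^2 + 5*y - 20) + 16*y^3 - 26*y^2 + y + 9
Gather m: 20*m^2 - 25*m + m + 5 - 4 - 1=20*m^2 - 24*m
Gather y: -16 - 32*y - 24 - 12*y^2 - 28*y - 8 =-12*y^2 - 60*y - 48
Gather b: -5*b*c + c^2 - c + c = -5*b*c + c^2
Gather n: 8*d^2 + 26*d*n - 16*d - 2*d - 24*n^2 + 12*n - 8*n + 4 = 8*d^2 - 18*d - 24*n^2 + n*(26*d + 4) + 4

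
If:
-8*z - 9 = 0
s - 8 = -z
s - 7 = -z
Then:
No Solution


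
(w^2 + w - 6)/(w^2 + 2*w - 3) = (w - 2)/(w - 1)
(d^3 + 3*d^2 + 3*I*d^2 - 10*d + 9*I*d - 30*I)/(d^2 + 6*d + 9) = (d^3 + 3*d^2*(1 + I) + d*(-10 + 9*I) - 30*I)/(d^2 + 6*d + 9)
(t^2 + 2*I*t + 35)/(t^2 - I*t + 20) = (t + 7*I)/(t + 4*I)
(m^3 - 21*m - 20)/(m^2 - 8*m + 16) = (m^3 - 21*m - 20)/(m^2 - 8*m + 16)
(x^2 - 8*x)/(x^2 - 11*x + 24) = x/(x - 3)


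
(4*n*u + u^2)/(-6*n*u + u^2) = (4*n + u)/(-6*n + u)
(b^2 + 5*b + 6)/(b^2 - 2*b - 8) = (b + 3)/(b - 4)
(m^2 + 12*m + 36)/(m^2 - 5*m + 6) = (m^2 + 12*m + 36)/(m^2 - 5*m + 6)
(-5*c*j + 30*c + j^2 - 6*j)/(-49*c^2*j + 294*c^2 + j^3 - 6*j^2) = (5*c - j)/(49*c^2 - j^2)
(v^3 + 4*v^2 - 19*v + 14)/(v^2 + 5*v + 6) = (v^3 + 4*v^2 - 19*v + 14)/(v^2 + 5*v + 6)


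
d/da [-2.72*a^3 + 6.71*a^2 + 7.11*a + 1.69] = -8.16*a^2 + 13.42*a + 7.11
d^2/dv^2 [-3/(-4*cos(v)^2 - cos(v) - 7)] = 3*(-64*sin(v)^4 - 79*sin(v)^2 + 22*cos(v) - 3*cos(3*v) + 89)/(-4*sin(v)^2 + cos(v) + 11)^3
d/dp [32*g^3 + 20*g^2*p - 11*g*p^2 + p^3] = 20*g^2 - 22*g*p + 3*p^2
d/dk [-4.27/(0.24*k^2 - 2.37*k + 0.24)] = (2.0496*k - 10.1199)/(0.24*k^2 - 2.37*k + 0.24)^2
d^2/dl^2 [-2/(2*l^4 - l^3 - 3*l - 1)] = 4*(3*l*(4*l - 1)*(-2*l^4 + l^3 + 3*l + 1) + (-8*l^3 + 3*l^2 + 3)^2)/(-2*l^4 + l^3 + 3*l + 1)^3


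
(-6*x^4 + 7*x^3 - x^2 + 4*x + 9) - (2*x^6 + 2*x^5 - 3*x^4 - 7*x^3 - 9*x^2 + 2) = -2*x^6 - 2*x^5 - 3*x^4 + 14*x^3 + 8*x^2 + 4*x + 7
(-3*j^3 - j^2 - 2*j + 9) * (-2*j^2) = 6*j^5 + 2*j^4 + 4*j^3 - 18*j^2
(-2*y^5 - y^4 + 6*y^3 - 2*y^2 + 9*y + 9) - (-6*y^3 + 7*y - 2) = -2*y^5 - y^4 + 12*y^3 - 2*y^2 + 2*y + 11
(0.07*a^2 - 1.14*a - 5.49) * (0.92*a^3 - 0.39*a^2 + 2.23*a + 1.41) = 0.0644*a^5 - 1.0761*a^4 - 4.4501*a^3 - 0.3024*a^2 - 13.8501*a - 7.7409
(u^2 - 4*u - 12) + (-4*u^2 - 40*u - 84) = -3*u^2 - 44*u - 96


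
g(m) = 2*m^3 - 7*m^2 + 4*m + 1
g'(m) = 6*m^2 - 14*m + 4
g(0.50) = 1.50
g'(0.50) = -1.50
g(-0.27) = -0.63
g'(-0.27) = 8.22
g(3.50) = 15.00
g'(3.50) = 28.50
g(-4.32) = -308.16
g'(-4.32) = 176.45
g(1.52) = -2.07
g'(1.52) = -3.42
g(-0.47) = -2.63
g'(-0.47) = 11.91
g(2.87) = 2.10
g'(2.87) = 13.24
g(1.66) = -2.50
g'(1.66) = -2.71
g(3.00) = 4.00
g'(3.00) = 16.00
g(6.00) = 205.00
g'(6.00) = 136.00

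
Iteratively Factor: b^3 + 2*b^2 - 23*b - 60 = (b + 3)*(b^2 - b - 20) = (b - 5)*(b + 3)*(b + 4)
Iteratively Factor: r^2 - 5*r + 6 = (r - 3)*(r - 2)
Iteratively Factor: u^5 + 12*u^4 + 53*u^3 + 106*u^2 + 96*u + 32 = (u + 4)*(u^4 + 8*u^3 + 21*u^2 + 22*u + 8) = (u + 4)^2*(u^3 + 4*u^2 + 5*u + 2) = (u + 2)*(u + 4)^2*(u^2 + 2*u + 1) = (u + 1)*(u + 2)*(u + 4)^2*(u + 1)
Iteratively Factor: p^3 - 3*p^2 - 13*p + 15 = (p - 1)*(p^2 - 2*p - 15) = (p - 5)*(p - 1)*(p + 3)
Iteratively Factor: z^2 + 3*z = (z + 3)*(z)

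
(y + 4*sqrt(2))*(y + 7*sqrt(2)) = y^2 + 11*sqrt(2)*y + 56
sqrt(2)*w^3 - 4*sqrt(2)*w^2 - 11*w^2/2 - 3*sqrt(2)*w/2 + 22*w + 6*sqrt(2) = (w - 4)*(w - 3*sqrt(2))*(sqrt(2)*w + 1/2)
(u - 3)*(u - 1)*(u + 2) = u^3 - 2*u^2 - 5*u + 6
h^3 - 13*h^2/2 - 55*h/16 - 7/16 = (h - 7)*(h + 1/4)^2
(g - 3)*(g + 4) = g^2 + g - 12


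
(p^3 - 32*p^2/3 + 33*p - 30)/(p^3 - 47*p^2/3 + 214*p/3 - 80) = (p - 3)/(p - 8)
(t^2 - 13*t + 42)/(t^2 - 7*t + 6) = (t - 7)/(t - 1)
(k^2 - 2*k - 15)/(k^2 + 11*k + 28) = (k^2 - 2*k - 15)/(k^2 + 11*k + 28)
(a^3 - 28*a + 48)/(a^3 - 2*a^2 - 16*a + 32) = (a + 6)/(a + 4)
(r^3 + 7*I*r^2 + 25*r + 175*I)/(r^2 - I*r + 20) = (r^2 + 12*I*r - 35)/(r + 4*I)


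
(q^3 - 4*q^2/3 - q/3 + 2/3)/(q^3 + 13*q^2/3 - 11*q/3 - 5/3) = (3*q^2 - q - 2)/(3*q^2 + 16*q + 5)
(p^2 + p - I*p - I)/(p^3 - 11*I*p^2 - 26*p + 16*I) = (p + 1)/(p^2 - 10*I*p - 16)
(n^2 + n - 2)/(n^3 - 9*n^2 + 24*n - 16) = (n + 2)/(n^2 - 8*n + 16)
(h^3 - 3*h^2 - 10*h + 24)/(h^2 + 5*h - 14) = (h^2 - h - 12)/(h + 7)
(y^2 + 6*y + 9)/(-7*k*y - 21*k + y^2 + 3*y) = (y + 3)/(-7*k + y)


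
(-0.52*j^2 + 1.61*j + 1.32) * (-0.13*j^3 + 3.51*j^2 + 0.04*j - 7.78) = 0.0676*j^5 - 2.0345*j^4 + 5.4587*j^3 + 8.7432*j^2 - 12.473*j - 10.2696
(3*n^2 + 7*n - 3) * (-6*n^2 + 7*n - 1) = -18*n^4 - 21*n^3 + 64*n^2 - 28*n + 3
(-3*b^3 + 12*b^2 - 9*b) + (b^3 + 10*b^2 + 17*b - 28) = -2*b^3 + 22*b^2 + 8*b - 28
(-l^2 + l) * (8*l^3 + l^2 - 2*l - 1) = -8*l^5 + 7*l^4 + 3*l^3 - l^2 - l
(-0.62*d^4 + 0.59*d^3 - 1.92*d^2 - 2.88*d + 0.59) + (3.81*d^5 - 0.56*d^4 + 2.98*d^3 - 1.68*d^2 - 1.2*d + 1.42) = 3.81*d^5 - 1.18*d^4 + 3.57*d^3 - 3.6*d^2 - 4.08*d + 2.01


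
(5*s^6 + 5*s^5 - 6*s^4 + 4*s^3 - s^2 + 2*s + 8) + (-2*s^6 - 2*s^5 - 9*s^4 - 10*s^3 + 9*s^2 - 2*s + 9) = 3*s^6 + 3*s^5 - 15*s^4 - 6*s^3 + 8*s^2 + 17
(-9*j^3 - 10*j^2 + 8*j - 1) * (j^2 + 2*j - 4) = -9*j^5 - 28*j^4 + 24*j^3 + 55*j^2 - 34*j + 4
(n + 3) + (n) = 2*n + 3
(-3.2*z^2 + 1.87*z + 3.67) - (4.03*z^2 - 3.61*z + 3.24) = -7.23*z^2 + 5.48*z + 0.43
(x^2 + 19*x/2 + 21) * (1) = x^2 + 19*x/2 + 21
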